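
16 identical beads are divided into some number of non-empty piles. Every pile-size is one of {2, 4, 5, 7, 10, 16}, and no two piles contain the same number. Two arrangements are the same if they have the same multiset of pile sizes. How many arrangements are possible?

They are:
16
10, 4, 2
7, 5, 4
Counting gives 3.

3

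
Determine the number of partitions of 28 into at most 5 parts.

Direct enumeration gives 540 partitions.

540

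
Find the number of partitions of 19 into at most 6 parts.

235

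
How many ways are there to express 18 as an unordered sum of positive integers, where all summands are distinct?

There are too many to list fully; the first 12 (by largest part) are:
18
17 + 1
16 + 2
15 + 3
15 + 2 + 1
14 + 4
14 + 3 + 1
13 + 5
13 + 4 + 1
13 + 3 + 2
12 + 6
12 + 5 + 1
…and 34 more, for 46 total.

46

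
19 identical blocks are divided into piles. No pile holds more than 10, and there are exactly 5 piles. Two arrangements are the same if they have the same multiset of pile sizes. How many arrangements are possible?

A partial list (first 12 by largest part):
10 + 6 + 1 + 1 + 1
10 + 5 + 2 + 1 + 1
10 + 4 + 3 + 1 + 1
10 + 4 + 2 + 2 + 1
10 + 3 + 3 + 2 + 1
10 + 3 + 2 + 2 + 2
9 + 7 + 1 + 1 + 1
9 + 6 + 2 + 1 + 1
9 + 5 + 3 + 1 + 1
9 + 5 + 2 + 2 + 1
9 + 4 + 4 + 1 + 1
9 + 4 + 3 + 2 + 1
…and 46 more, for 58 total.

58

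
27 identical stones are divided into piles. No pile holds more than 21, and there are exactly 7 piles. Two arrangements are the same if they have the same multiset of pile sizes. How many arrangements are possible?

364

Counting exhaustively, 364 partitions satisfy the conditions.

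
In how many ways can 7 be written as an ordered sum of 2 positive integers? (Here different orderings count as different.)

6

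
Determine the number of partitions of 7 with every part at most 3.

8

Listing the qualifying partitions of 7:
3,3,1
3,2,2
3,2,1,1
3,1,1,1,1
2,2,2,1
2,2,1,1,1
2,1,1,1,1,1
1,1,1,1,1,1,1
Counting gives 8.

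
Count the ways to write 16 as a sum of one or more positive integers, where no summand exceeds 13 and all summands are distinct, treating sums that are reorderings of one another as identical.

There are too many to list fully; the first 12 (by largest part) are:
13, 3
13, 2, 1
12, 4
12, 3, 1
11, 5
11, 4, 1
11, 3, 2
10, 6
10, 5, 1
10, 4, 2
10, 3, 2, 1
9, 7
…and 17 more, for 29 total.

29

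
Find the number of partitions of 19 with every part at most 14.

478

There are 478 such partitions.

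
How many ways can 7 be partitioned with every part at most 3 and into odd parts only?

3

Listing the qualifying partitions of 7:
3, 3, 1
3, 1, 1, 1, 1
1, 1, 1, 1, 1, 1, 1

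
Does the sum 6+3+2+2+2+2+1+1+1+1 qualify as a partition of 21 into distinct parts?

The parts sum to 21, and the condition 'all summands are distinct' is violated.

No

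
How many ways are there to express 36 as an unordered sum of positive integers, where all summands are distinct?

Systematic enumeration (by largest part, then next-largest, …) yields 668.

668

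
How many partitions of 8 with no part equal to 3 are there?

15

Enumerating:
8
7 + 1
6 + 2
6 + 1 + 1
5 + 2 + 1
5 + 1 + 1 + 1
4 + 4
4 + 2 + 2
4 + 2 + 1 + 1
4 + 1 + 1 + 1 + 1
2 + 2 + 2 + 2
2 + 2 + 2 + 1 + 1
2 + 2 + 1 + 1 + 1 + 1
2 + 1 + 1 + 1 + 1 + 1 + 1
1 + 1 + 1 + 1 + 1 + 1 + 1 + 1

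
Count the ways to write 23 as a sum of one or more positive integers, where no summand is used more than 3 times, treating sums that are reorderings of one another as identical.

A full systematic count gives 592.

592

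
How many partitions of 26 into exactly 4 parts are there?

Systematic enumeration (by largest part, then next-largest, …) yields 136.

136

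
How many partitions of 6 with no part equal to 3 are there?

8

The partitions of 6 that satisfy the conditions:
6
5, 1
4, 2
4, 1, 1
2, 2, 2
2, 2, 1, 1
2, 1, 1, 1, 1
1, 1, 1, 1, 1, 1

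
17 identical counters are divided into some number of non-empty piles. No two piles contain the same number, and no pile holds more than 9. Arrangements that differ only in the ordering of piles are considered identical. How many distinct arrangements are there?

The partitions of 17 that satisfy the conditions:
9, 8
9, 7, 1
9, 6, 2
9, 5, 3
9, 5, 2, 1
9, 4, 3, 1
8, 7, 2
8, 6, 3
8, 6, 2, 1
8, 5, 4
8, 5, 3, 1
8, 4, 3, 2
7, 6, 4
7, 6, 3, 1
7, 5, 4, 1
7, 5, 3, 2
7, 4, 3, 2, 1
6, 5, 4, 2
6, 5, 3, 2, 1
That's 19 in total.

19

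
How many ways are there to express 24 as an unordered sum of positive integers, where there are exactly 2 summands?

Listing the qualifying partitions of 24:
1+23
2+22
3+21
4+20
5+19
6+18
7+17
8+16
9+15
10+14
11+13
12+12
Counting gives 12.

12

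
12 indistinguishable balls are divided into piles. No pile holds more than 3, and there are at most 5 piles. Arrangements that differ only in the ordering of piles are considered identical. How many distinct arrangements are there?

3

The partitions of 12 that satisfy the conditions:
3+3+3+3
3+3+3+2+1
3+3+2+2+2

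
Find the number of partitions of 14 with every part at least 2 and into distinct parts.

The partitions of 14 that satisfy the conditions:
14
12, 2
11, 3
10, 4
9, 5
9, 3, 2
8, 6
8, 4, 2
7, 5, 2
7, 4, 3
6, 5, 3
5, 4, 3, 2

12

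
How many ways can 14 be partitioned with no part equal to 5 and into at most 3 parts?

19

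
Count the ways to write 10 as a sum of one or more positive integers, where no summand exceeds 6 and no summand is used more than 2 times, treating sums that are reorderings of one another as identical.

16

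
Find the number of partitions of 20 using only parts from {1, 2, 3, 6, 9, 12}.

There are 115 such partitions.

115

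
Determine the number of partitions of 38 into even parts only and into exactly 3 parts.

There are too many to list fully; the first 12 (by largest part) are:
34, 2, 2
32, 4, 2
30, 6, 2
30, 4, 4
28, 8, 2
28, 6, 4
26, 10, 2
26, 8, 4
26, 6, 6
24, 12, 2
24, 10, 4
24, 8, 6
…and 18 more, for 30 total.

30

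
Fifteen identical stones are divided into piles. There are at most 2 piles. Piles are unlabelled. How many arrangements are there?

8

Listing the qualifying partitions of 15:
15
14+1
13+2
12+3
11+4
10+5
9+6
8+7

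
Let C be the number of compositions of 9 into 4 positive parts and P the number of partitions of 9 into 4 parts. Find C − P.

Compositions: C(8,3) = 56.
Partitions of 9 into exactly 4 parts: 6.
Difference: 56 − 6 = 50.

50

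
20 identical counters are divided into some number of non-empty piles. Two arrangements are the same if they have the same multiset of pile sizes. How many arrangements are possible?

Enumerating by decreasing first part gives 627 partitions in all.

627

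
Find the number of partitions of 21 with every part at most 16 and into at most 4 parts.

Systematic enumeration (by largest part, then next-largest, …) yields 109.

109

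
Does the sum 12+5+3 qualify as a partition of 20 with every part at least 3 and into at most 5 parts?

The parts sum to 20, and the condition 'every summand is at least 3' holds; the condition 'there are at most 5 summands' holds.

Yes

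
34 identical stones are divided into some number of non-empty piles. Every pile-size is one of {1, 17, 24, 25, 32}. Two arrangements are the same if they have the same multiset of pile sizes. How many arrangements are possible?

6

Listing the qualifying partitions of 34:
32, 1, 1
25, 1, 1, 1, 1, 1, 1, 1, 1, 1
24, 1, 1, 1, 1, 1, 1, 1, 1, 1, 1
17, 17
17, 1, 1, 1, 1, 1, 1, 1, 1, 1, 1, 1, 1, 1, 1, 1, 1, 1
1, 1, 1, 1, 1, 1, 1, 1, 1, 1, 1, 1, 1, 1, 1, 1, 1, 1, 1, 1, 1, 1, 1, 1, 1, 1, 1, 1, 1, 1, 1, 1, 1, 1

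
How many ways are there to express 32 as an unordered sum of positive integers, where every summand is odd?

390

There are 390 such partitions.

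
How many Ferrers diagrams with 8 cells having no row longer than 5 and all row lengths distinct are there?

3

Enumerating:
5 + 3
5 + 2 + 1
4 + 3 + 1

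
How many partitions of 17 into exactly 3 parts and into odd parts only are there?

8

The partitions of 17 that satisfy the conditions:
1 + 1 + 15
1 + 3 + 13
1 + 5 + 11
3 + 3 + 11
1 + 7 + 9
3 + 5 + 9
3 + 7 + 7
5 + 5 + 7
That's 8 in total.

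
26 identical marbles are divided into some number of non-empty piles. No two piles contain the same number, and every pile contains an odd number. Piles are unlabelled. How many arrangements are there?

Enumerating:
1, 25
3, 23
5, 21
7, 19
9, 17
1, 3, 5, 17
11, 15
1, 3, 7, 15
1, 3, 9, 13
1, 5, 7, 13
1, 5, 9, 11
3, 5, 7, 11

12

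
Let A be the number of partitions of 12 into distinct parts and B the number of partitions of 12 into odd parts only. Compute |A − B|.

0

Partitions of 12 into distinct parts: 15.
Partitions of 12 into odd parts only: 15.
|15 − 15| = 0.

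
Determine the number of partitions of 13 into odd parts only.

18

Enumerating:
13
11, 1, 1
9, 3, 1
9, 1, 1, 1, 1
7, 5, 1
7, 3, 3
7, 3, 1, 1, 1
7, 1, 1, 1, 1, 1, 1
5, 5, 3
5, 5, 1, 1, 1
5, 3, 3, 1, 1
5, 3, 1, 1, 1, 1, 1
5, 1, 1, 1, 1, 1, 1, 1, 1
3, 3, 3, 3, 1
3, 3, 3, 1, 1, 1, 1
3, 3, 1, 1, 1, 1, 1, 1, 1
3, 1, 1, 1, 1, 1, 1, 1, 1, 1, 1
1, 1, 1, 1, 1, 1, 1, 1, 1, 1, 1, 1, 1
Counting gives 18.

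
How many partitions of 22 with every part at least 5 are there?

Listing the qualifying partitions of 22:
22
17+5
16+6
15+7
14+8
13+9
12+10
12+5+5
11+11
11+6+5
10+7+5
10+6+6
9+8+5
9+7+6
8+8+6
8+7+7
7+5+5+5
6+6+5+5

18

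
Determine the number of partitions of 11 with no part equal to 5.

45

A partial list (first 12 by largest part):
11
1, 10
2, 9
1, 1, 9
3, 8
1, 2, 8
1, 1, 1, 8
4, 7
1, 3, 7
2, 2, 7
1, 1, 2, 7
1, 1, 1, 1, 7
…and 33 more, for 45 total.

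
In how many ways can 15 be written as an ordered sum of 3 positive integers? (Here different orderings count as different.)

91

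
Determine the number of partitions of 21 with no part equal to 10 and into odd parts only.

Direct enumeration gives 76 partitions.

76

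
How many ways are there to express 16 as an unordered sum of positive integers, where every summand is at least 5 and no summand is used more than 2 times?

They are:
16
11,5
10,6
9,7
8,8
6,5,5

6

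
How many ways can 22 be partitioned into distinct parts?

89

Systematic enumeration (by largest part, then next-largest, …) yields 89.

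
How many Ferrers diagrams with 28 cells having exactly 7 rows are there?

436

A full systematic count gives 436.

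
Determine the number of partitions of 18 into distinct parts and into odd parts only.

Listing the qualifying partitions of 18:
17+1
15+3
13+5
11+7
9+5+3+1
That's 5 in total.

5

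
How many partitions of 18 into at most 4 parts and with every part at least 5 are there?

They are:
18
13+5
12+6
11+7
10+8
9+9
8+5+5
7+6+5
6+6+6
Counting gives 9.

9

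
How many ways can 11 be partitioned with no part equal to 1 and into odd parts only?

2

The partitions of 11 that satisfy the conditions:
11
5, 3, 3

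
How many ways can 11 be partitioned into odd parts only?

Enumerating:
11
9, 1, 1
7, 3, 1
7, 1, 1, 1, 1
5, 5, 1
5, 3, 3
5, 3, 1, 1, 1
5, 1, 1, 1, 1, 1, 1
3, 3, 3, 1, 1
3, 3, 1, 1, 1, 1, 1
3, 1, 1, 1, 1, 1, 1, 1, 1
1, 1, 1, 1, 1, 1, 1, 1, 1, 1, 1

12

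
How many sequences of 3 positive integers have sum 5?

6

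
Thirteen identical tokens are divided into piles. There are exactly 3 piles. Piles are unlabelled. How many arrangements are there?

14

Enumerating:
11+1+1
10+2+1
9+3+1
9+2+2
8+4+1
8+3+2
7+5+1
7+4+2
7+3+3
6+6+1
6+5+2
6+4+3
5+5+3
5+4+4
Counting gives 14.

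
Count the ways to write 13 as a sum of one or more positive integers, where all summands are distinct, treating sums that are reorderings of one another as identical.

18

They are:
13
12,1
11,2
10,3
10,2,1
9,4
9,3,1
8,5
8,4,1
8,3,2
7,6
7,5,1
7,4,2
7,3,2,1
6,5,2
6,4,3
6,4,2,1
5,4,3,1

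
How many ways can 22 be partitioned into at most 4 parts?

136

Enumerating by decreasing first part gives 136 partitions in all.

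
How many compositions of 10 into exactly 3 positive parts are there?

Place 2 bars in the 9 internal gaps of a row of 10 dots: C(9,2) = 36.

36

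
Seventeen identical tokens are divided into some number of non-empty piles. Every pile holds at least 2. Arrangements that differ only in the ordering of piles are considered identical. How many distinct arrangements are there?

66

There are too many to list fully; the first 12 (by largest part) are:
17
15, 2
14, 3
13, 4
13, 2, 2
12, 5
12, 3, 2
11, 6
11, 4, 2
11, 3, 3
11, 2, 2, 2
10, 7
…and 54 more, for 66 total.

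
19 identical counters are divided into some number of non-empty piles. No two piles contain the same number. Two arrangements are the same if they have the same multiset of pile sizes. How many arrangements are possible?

There are too many to list fully; the first 12 (by largest part) are:
19
18,1
17,2
16,3
16,2,1
15,4
15,3,1
14,5
14,4,1
14,3,2
13,6
13,5,1
…and 42 more, for 54 total.

54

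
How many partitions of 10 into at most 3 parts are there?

14

Listing the qualifying partitions of 10:
10
9+1
8+2
8+1+1
7+3
7+2+1
6+4
6+3+1
6+2+2
5+5
5+4+1
5+3+2
4+4+2
4+3+3
Counting gives 14.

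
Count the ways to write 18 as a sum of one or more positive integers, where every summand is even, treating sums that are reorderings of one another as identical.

30

There are too many to list fully; the first 12 (by largest part) are:
18
16+2
14+4
14+2+2
12+6
12+4+2
12+2+2+2
10+8
10+6+2
10+4+4
10+4+2+2
10+2+2+2+2
…and 18 more, for 30 total.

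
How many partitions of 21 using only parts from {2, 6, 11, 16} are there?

Listing the qualifying partitions of 21:
11, 6, 2, 2
11, 2, 2, 2, 2, 2
That's 2 in total.

2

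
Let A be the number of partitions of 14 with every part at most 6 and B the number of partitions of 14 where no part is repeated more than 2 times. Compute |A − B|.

Partitions of 14 with every part at most 6: 90.
Partitions of 14 where no part is repeated more than 2 times: 57.
|90 − 57| = 33.

33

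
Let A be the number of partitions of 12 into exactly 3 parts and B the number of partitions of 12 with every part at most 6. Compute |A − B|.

Partitions of 12 into exactly 3 parts: 12.
Partitions of 12 with every part at most 6: 58.
|12 − 58| = 46.

46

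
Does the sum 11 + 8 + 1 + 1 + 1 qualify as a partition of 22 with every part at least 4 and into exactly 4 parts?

The parts sum to 22, and the condition 'every summand is at least 4' is violated.

No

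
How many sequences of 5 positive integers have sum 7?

Equivalently, choose which 4 of the 6 gaps become plus signs: C(6,4) = 15.

15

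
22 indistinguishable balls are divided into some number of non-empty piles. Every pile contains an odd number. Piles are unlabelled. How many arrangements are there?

Enumerating by decreasing first part gives 89 partitions in all.

89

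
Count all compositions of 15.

There are 14 gaps and each independently is a cut or not, giving 2^14 = 16384.

16384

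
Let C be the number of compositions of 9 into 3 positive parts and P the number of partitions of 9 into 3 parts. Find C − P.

Ordered (compositions into 3 parts): C(8,2) = 28.
Partitions of 9 into exactly 3 parts: 7.
Difference: 28 − 7 = 21.

21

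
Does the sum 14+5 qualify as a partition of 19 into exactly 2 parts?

The parts sum to 19, and the condition 'there are exactly 2 summands' holds.

Yes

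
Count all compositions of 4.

There are 3 gaps and each independently is a cut or not, giving 2^3 = 8.

8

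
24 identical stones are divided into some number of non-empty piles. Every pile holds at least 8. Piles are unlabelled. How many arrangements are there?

7

Listing the qualifying partitions of 24:
24
16+8
15+9
14+10
13+11
12+12
8+8+8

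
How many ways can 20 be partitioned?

Enumerating by decreasing first part gives 627 partitions in all.

627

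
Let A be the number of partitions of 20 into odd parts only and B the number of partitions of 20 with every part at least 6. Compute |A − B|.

Partitions of 20 into odd parts only: 64.
Partitions of 20 with every part at least 6: 8.
|64 − 8| = 56.

56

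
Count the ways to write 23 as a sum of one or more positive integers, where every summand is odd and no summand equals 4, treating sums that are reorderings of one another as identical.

Counting exhaustively, 104 partitions satisfy the conditions.

104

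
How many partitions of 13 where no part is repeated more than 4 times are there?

Direct enumeration gives 76 partitions.

76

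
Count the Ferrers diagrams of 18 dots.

385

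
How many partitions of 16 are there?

231

Counting exhaustively, 231 partitions satisfy the conditions.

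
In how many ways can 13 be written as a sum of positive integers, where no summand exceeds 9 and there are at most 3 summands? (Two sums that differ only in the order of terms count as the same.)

15

They are:
4, 9
1, 3, 9
2, 2, 9
5, 8
1, 4, 8
2, 3, 8
6, 7
1, 5, 7
2, 4, 7
3, 3, 7
1, 6, 6
2, 5, 6
3, 4, 6
3, 5, 5
4, 4, 5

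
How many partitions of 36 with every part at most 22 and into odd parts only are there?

619

There are 619 such partitions.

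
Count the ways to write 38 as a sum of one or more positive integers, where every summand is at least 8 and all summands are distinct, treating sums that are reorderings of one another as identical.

There are too many to list fully; the first 12 (by largest part) are:
38
30,8
29,9
28,10
27,11
26,12
25,13
24,14
23,15
22,16
21,17
21,9,8
…and 17 more, for 29 total.

29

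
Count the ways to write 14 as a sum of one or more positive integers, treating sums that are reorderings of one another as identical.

135

Direct enumeration gives 135 partitions.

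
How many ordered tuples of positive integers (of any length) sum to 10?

512

Each of the 9 gaps between 10 units is either a break or not: 2^9 = 512.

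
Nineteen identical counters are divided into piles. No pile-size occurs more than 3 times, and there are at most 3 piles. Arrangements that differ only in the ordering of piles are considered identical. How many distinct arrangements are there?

There are too many to list fully; the first 12 (by largest part) are:
19
18, 1
17, 2
17, 1, 1
16, 3
16, 2, 1
15, 4
15, 3, 1
15, 2, 2
14, 5
14, 4, 1
14, 3, 2
…and 28 more, for 40 total.

40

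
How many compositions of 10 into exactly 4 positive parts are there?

Place 3 bars in the 9 internal gaps of a row of 10 dots: C(9,3) = 84.

84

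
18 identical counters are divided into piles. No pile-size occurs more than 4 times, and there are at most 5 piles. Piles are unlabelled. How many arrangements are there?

141

Systematic enumeration (by largest part, then next-largest, …) yields 141.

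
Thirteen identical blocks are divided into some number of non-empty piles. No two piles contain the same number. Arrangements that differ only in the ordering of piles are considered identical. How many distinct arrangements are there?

18

They are:
13
12, 1
11, 2
10, 3
10, 2, 1
9, 4
9, 3, 1
8, 5
8, 4, 1
8, 3, 2
7, 6
7, 5, 1
7, 4, 2
7, 3, 2, 1
6, 5, 2
6, 4, 3
6, 4, 2, 1
5, 4, 3, 1
Counting gives 18.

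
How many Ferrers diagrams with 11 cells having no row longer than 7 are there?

49

A partial list (first 12 by largest part):
7, 4
7, 3, 1
7, 2, 2
7, 2, 1, 1
7, 1, 1, 1, 1
6, 5
6, 4, 1
6, 3, 2
6, 3, 1, 1
6, 2, 2, 1
6, 2, 1, 1, 1
6, 1, 1, 1, 1, 1
…and 37 more, for 49 total.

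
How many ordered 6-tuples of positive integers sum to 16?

3003

Place 5 bars in the 15 internal gaps of a row of 16 dots: C(15,5) = 3003.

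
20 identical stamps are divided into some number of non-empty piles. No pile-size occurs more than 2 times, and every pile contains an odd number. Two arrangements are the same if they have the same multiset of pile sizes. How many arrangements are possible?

The partitions of 20 that satisfy the conditions:
19 + 1
17 + 3
15 + 5
15 + 3 + 1 + 1
13 + 7
13 + 5 + 1 + 1
13 + 3 + 3 + 1
11 + 9
11 + 7 + 1 + 1
11 + 5 + 3 + 1
9 + 9 + 1 + 1
9 + 7 + 3 + 1
9 + 5 + 5 + 1
9 + 5 + 3 + 3
7 + 7 + 5 + 1
7 + 7 + 3 + 3
7 + 5 + 5 + 3
7 + 5 + 3 + 3 + 1 + 1

18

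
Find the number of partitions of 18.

There are 385 such partitions.

385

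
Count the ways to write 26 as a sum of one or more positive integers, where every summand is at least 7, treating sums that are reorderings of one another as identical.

13

Enumerating:
26
19, 7
18, 8
17, 9
16, 10
15, 11
14, 12
13, 13
12, 7, 7
11, 8, 7
10, 9, 7
10, 8, 8
9, 9, 8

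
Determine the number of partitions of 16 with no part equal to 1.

55

A partial list (first 12 by largest part):
16
2+14
3+13
4+12
2+2+12
5+11
2+3+11
6+10
2+4+10
3+3+10
2+2+2+10
7+9
…and 43 more, for 55 total.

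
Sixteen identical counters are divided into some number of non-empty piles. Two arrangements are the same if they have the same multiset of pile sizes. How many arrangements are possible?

Systematic enumeration (by largest part, then next-largest, …) yields 231.

231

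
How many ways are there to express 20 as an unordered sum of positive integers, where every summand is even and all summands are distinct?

10

They are:
20
18 + 2
16 + 4
14 + 6
14 + 4 + 2
12 + 8
12 + 6 + 2
10 + 8 + 2
10 + 6 + 4
8 + 6 + 4 + 2
That's 10 in total.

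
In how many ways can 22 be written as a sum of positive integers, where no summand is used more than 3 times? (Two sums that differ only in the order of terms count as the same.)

Enumerating by decreasing first part gives 484 partitions in all.

484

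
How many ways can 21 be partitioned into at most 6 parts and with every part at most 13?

289

Enumerating by decreasing first part gives 289 partitions in all.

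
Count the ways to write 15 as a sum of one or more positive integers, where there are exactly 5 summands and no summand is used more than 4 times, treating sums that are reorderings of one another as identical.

A partial list (first 12 by largest part):
11, 1, 1, 1, 1
10, 2, 1, 1, 1
9, 3, 1, 1, 1
9, 2, 2, 1, 1
8, 4, 1, 1, 1
8, 3, 2, 1, 1
8, 2, 2, 2, 1
7, 5, 1, 1, 1
7, 4, 2, 1, 1
7, 3, 3, 1, 1
7, 3, 2, 2, 1
7, 2, 2, 2, 2
…and 17 more, for 29 total.

29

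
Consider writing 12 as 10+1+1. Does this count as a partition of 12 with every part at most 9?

No

The parts sum to 12, and the condition 'no summand exceeds 9' is violated.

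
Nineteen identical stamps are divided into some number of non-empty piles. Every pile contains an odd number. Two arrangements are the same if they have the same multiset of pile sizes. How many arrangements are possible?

A partial list (first 12 by largest part):
19
1, 1, 17
1, 3, 15
1, 1, 1, 1, 15
1, 5, 13
3, 3, 13
1, 1, 1, 3, 13
1, 1, 1, 1, 1, 1, 13
1, 7, 11
3, 5, 11
1, 1, 1, 5, 11
1, 1, 3, 3, 11
…and 42 more, for 54 total.

54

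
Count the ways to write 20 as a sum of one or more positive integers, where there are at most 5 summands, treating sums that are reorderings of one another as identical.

Direct enumeration gives 192 partitions.

192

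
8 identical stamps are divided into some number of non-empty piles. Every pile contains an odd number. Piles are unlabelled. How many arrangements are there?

They are:
7, 1
5, 3
5, 1, 1, 1
3, 3, 1, 1
3, 1, 1, 1, 1, 1
1, 1, 1, 1, 1, 1, 1, 1
Counting gives 6.

6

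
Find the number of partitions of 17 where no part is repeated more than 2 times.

108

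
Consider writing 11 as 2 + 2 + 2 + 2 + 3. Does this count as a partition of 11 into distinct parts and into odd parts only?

No

The parts sum to 11, and the condition 'all summands are distinct' is violated.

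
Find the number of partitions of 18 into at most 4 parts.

Direct enumeration gives 84 partitions.

84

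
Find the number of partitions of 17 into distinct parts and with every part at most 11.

28

There are too many to list fully; the first 12 (by largest part) are:
11, 6
11, 5, 1
11, 4, 2
11, 3, 2, 1
10, 7
10, 6, 1
10, 5, 2
10, 4, 3
10, 4, 2, 1
9, 8
9, 7, 1
9, 6, 2
…and 16 more, for 28 total.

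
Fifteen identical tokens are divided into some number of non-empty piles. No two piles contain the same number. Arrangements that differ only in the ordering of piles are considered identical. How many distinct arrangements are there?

A partial list (first 12 by largest part):
15
1,14
2,13
3,12
1,2,12
4,11
1,3,11
5,10
1,4,10
2,3,10
6,9
1,5,9
…and 15 more, for 27 total.

27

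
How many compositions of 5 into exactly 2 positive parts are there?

By stars and bars with positive parts, the count is C(4,1) = 4.

4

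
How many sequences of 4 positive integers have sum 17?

560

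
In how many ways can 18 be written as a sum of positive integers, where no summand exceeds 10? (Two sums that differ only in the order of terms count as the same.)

340

Counting exhaustively, 340 partitions satisfy the conditions.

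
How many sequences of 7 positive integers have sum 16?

Equivalently, choose which 6 of the 15 gaps become plus signs: C(15,6) = 5005.

5005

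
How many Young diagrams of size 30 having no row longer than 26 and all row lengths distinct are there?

291

There are 291 such partitions.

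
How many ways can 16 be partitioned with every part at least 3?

21

Enumerating:
16
3 + 13
4 + 12
5 + 11
6 + 10
3 + 3 + 10
7 + 9
3 + 4 + 9
8 + 8
3 + 5 + 8
4 + 4 + 8
3 + 6 + 7
4 + 5 + 7
3 + 3 + 3 + 7
4 + 6 + 6
5 + 5 + 6
3 + 3 + 4 + 6
3 + 3 + 5 + 5
3 + 4 + 4 + 5
4 + 4 + 4 + 4
3 + 3 + 3 + 3 + 4
That's 21 in total.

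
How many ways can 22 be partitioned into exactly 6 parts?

136

There are 136 such partitions.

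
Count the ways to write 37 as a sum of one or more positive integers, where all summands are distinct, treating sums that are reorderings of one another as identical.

Systematic enumeration (by largest part, then next-largest, …) yields 760.

760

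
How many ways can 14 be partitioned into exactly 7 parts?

15

They are:
8+1+1+1+1+1+1
7+2+1+1+1+1+1
6+3+1+1+1+1+1
6+2+2+1+1+1+1
5+4+1+1+1+1+1
5+3+2+1+1+1+1
5+2+2+2+1+1+1
4+4+2+1+1+1+1
4+3+3+1+1+1+1
4+3+2+2+1+1+1
4+2+2+2+2+1+1
3+3+3+2+1+1+1
3+3+2+2+2+1+1
3+2+2+2+2+2+1
2+2+2+2+2+2+2
Counting gives 15.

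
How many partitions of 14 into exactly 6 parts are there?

They are:
1,1,1,1,1,9
1,1,1,1,2,8
1,1,1,1,3,7
1,1,1,2,2,7
1,1,1,1,4,6
1,1,1,2,3,6
1,1,2,2,2,6
1,1,1,1,5,5
1,1,1,2,4,5
1,1,1,3,3,5
1,1,2,2,3,5
1,2,2,2,2,5
1,1,1,3,4,4
1,1,2,2,4,4
1,1,2,3,3,4
1,2,2,2,3,4
2,2,2,2,2,4
1,1,3,3,3,3
1,2,2,3,3,3
2,2,2,2,3,3
That's 20 in total.

20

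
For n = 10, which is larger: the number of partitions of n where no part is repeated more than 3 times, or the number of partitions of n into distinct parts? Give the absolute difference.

19

Partitions of 10 where no part is repeated more than 3 times: 29.
Partitions of 10 into distinct parts: 10.
|29 − 10| = 19.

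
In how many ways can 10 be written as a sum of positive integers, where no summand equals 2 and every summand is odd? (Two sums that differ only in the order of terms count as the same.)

10

They are:
9 + 1
7 + 3
7 + 1 + 1 + 1
5 + 5
5 + 3 + 1 + 1
5 + 1 + 1 + 1 + 1 + 1
3 + 3 + 3 + 1
3 + 3 + 1 + 1 + 1 + 1
3 + 1 + 1 + 1 + 1 + 1 + 1 + 1
1 + 1 + 1 + 1 + 1 + 1 + 1 + 1 + 1 + 1
Counting gives 10.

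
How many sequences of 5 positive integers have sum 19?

A composition of 19 into 5 positive parts is chosen by placing 4 dividers among the 18 gaps between 19 units: C(18,4) = 3060.

3060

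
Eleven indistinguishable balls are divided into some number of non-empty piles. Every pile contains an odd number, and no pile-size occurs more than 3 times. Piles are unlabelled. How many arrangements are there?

They are:
11
9,1,1
7,3,1
5,5,1
5,3,3
5,3,1,1,1
3,3,3,1,1

7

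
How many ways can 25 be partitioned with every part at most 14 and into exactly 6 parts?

Enumerating by decreasing first part gives 216 partitions in all.

216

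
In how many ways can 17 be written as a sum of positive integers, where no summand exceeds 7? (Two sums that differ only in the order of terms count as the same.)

201

Systematic enumeration (by largest part, then next-largest, …) yields 201.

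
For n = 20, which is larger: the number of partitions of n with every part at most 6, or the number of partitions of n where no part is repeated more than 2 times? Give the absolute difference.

Partitions of 20 with every part at most 6: 282.
Partitions of 20 where no part is repeated more than 2 times: 202.
|282 − 202| = 80.

80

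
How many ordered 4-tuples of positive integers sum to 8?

A composition of 8 into 4 positive parts is chosen by placing 3 dividers among the 7 gaps between 8 units: C(7,3) = 35.

35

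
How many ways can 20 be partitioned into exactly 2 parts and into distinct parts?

They are:
1,19
2,18
3,17
4,16
5,15
6,14
7,13
8,12
9,11
Counting gives 9.

9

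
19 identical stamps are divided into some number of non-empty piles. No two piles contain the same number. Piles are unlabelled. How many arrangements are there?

54

There are too many to list fully; the first 12 (by largest part) are:
19
1+18
2+17
3+16
1+2+16
4+15
1+3+15
5+14
1+4+14
2+3+14
6+13
1+5+13
…and 42 more, for 54 total.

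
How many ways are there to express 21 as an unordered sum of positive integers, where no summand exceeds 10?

There are 653 such partitions.

653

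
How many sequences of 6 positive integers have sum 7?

6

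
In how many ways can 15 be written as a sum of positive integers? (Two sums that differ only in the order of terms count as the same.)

Counting exhaustively, 176 partitions satisfy the conditions.

176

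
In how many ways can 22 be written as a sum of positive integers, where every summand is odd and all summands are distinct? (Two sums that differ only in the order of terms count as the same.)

The partitions of 22 that satisfy the conditions:
1 + 21
3 + 19
5 + 17
7 + 15
9 + 13
1 + 3 + 5 + 13
1 + 3 + 7 + 11
1 + 5 + 7 + 9
That's 8 in total.

8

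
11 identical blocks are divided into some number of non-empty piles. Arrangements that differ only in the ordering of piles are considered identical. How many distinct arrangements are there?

A partial list (first 12 by largest part):
11
10,1
9,2
9,1,1
8,3
8,2,1
8,1,1,1
7,4
7,3,1
7,2,2
7,2,1,1
7,1,1,1,1
…and 44 more, for 56 total.

56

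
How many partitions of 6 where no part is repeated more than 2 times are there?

Listing the qualifying partitions of 6:
6
5, 1
4, 2
4, 1, 1
3, 3
3, 2, 1
2, 2, 1, 1
That's 7 in total.

7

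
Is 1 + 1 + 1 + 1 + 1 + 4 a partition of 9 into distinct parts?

No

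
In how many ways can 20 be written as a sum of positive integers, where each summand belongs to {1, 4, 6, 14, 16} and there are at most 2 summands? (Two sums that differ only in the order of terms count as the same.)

2

Enumerating:
16 + 4
14 + 6
Counting gives 2.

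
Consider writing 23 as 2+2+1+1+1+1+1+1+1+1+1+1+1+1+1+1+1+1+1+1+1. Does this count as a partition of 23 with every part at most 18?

Yes

The parts sum to 23, and the condition 'no summand exceeds 18' holds.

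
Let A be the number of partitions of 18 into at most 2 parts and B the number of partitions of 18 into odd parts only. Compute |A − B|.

36

Partitions of 18 into at most 2 parts: 10.
Partitions of 18 into odd parts only: 46.
|10 − 46| = 36.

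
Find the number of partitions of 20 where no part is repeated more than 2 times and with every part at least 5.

They are:
20
5, 15
6, 14
7, 13
8, 12
9, 11
10, 10
5, 5, 10
5, 6, 9
5, 7, 8
6, 6, 8
6, 7, 7

12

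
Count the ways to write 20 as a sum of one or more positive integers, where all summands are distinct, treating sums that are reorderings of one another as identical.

64

There are too many to list fully; the first 12 (by largest part) are:
20
19,1
18,2
17,3
17,2,1
16,4
16,3,1
15,5
15,4,1
15,3,2
14,6
14,5,1
…and 52 more, for 64 total.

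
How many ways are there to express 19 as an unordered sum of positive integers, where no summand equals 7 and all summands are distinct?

There are too many to list fully; the first 12 (by largest part) are:
19
18,1
17,2
16,3
16,2,1
15,4
15,3,1
14,5
14,4,1
14,3,2
13,6
13,5,1
…and 30 more, for 42 total.

42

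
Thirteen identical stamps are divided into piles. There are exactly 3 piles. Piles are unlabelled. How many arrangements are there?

14

Listing the qualifying partitions of 13:
11+1+1
10+2+1
9+3+1
9+2+2
8+4+1
8+3+2
7+5+1
7+4+2
7+3+3
6+6+1
6+5+2
6+4+3
5+5+3
5+4+4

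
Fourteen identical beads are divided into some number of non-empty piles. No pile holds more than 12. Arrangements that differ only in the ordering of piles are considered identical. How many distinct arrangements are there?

133

Systematic enumeration (by largest part, then next-largest, …) yields 133.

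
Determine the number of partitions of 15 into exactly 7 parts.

21

Listing the qualifying partitions of 15:
1 + 1 + 1 + 1 + 1 + 1 + 9
1 + 1 + 1 + 1 + 1 + 2 + 8
1 + 1 + 1 + 1 + 1 + 3 + 7
1 + 1 + 1 + 1 + 2 + 2 + 7
1 + 1 + 1 + 1 + 1 + 4 + 6
1 + 1 + 1 + 1 + 2 + 3 + 6
1 + 1 + 1 + 2 + 2 + 2 + 6
1 + 1 + 1 + 1 + 1 + 5 + 5
1 + 1 + 1 + 1 + 2 + 4 + 5
1 + 1 + 1 + 1 + 3 + 3 + 5
1 + 1 + 1 + 2 + 2 + 3 + 5
1 + 1 + 2 + 2 + 2 + 2 + 5
1 + 1 + 1 + 1 + 3 + 4 + 4
1 + 1 + 1 + 2 + 2 + 4 + 4
1 + 1 + 1 + 2 + 3 + 3 + 4
1 + 1 + 2 + 2 + 2 + 3 + 4
1 + 2 + 2 + 2 + 2 + 2 + 4
1 + 1 + 1 + 3 + 3 + 3 + 3
1 + 1 + 2 + 2 + 3 + 3 + 3
1 + 2 + 2 + 2 + 2 + 3 + 3
2 + 2 + 2 + 2 + 2 + 2 + 3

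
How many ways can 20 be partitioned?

There are 627 such partitions.

627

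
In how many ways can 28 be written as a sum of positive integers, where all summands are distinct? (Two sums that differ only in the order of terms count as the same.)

Systematic enumeration (by largest part, then next-largest, …) yields 222.

222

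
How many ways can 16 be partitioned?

Direct enumeration gives 231 partitions.

231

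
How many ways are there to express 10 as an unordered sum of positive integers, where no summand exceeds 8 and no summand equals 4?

There are too many to list fully; the first 12 (by largest part) are:
8,2
8,1,1
7,3
7,2,1
7,1,1,1
6,3,1
6,2,2
6,2,1,1
6,1,1,1,1
5,5
5,3,2
5,3,1,1
…and 17 more, for 29 total.

29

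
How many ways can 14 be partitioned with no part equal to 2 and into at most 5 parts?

36

There are too many to list fully; the first 12 (by largest part) are:
14
13, 1
12, 1, 1
11, 3
11, 1, 1, 1
10, 4
10, 3, 1
10, 1, 1, 1, 1
9, 5
9, 4, 1
9, 3, 1, 1
8, 6
…and 24 more, for 36 total.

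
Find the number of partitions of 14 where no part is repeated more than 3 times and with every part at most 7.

There are too many to list fully; the first 12 (by largest part) are:
7 + 7
7 + 6 + 1
7 + 5 + 2
7 + 5 + 1 + 1
7 + 4 + 3
7 + 4 + 2 + 1
7 + 4 + 1 + 1 + 1
7 + 3 + 3 + 1
7 + 3 + 2 + 2
7 + 3 + 2 + 1 + 1
7 + 2 + 2 + 2 + 1
7 + 2 + 2 + 1 + 1 + 1
…and 44 more, for 56 total.

56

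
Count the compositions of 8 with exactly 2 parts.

7

A composition of 8 into 2 positive parts is chosen by placing 1 dividers among the 7 gaps between 8 units: C(7,1) = 7.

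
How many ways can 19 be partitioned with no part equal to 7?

413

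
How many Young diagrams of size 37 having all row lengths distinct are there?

A full systematic count gives 760.

760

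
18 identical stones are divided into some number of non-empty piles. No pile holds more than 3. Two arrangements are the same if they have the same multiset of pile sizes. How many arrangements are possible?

37

A partial list (first 12 by largest part):
3+3+3+3+3+3
1+2+3+3+3+3+3
1+1+1+3+3+3+3+3
2+2+2+3+3+3+3
1+1+2+2+3+3+3+3
1+1+1+1+2+3+3+3+3
1+1+1+1+1+1+3+3+3+3
1+2+2+2+2+3+3+3
1+1+1+2+2+2+3+3+3
1+1+1+1+1+2+2+3+3+3
1+1+1+1+1+1+1+2+3+3+3
1+1+1+1+1+1+1+1+1+3+3+3
…and 25 more, for 37 total.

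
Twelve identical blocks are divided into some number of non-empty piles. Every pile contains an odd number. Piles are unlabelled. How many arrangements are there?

15

Enumerating:
11 + 1
9 + 3
9 + 1 + 1 + 1
7 + 5
7 + 3 + 1 + 1
7 + 1 + 1 + 1 + 1 + 1
5 + 5 + 1 + 1
5 + 3 + 3 + 1
5 + 3 + 1 + 1 + 1 + 1
5 + 1 + 1 + 1 + 1 + 1 + 1 + 1
3 + 3 + 3 + 3
3 + 3 + 3 + 1 + 1 + 1
3 + 3 + 1 + 1 + 1 + 1 + 1 + 1
3 + 1 + 1 + 1 + 1 + 1 + 1 + 1 + 1 + 1
1 + 1 + 1 + 1 + 1 + 1 + 1 + 1 + 1 + 1 + 1 + 1
That's 15 in total.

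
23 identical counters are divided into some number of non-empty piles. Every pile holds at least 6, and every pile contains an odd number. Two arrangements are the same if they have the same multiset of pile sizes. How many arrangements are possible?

2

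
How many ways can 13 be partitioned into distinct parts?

18

The partitions of 13 that satisfy the conditions:
13
1, 12
2, 11
3, 10
1, 2, 10
4, 9
1, 3, 9
5, 8
1, 4, 8
2, 3, 8
6, 7
1, 5, 7
2, 4, 7
1, 2, 3, 7
2, 5, 6
3, 4, 6
1, 2, 4, 6
1, 3, 4, 5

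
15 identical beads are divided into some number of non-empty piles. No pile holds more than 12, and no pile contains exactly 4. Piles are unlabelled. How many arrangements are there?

Enumerating by decreasing first part gives 116 partitions in all.

116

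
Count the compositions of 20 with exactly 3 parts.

Place 2 bars in the 19 internal gaps of a row of 20 dots: C(19,2) = 171.

171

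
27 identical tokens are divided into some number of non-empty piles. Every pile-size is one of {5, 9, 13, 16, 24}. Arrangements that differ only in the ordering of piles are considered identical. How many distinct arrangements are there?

Enumerating:
13,9,5
9,9,9
That's 2 in total.

2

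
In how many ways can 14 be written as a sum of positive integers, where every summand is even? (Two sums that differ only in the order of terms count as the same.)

15

They are:
14
12,2
10,4
10,2,2
8,6
8,4,2
8,2,2,2
6,6,2
6,4,4
6,4,2,2
6,2,2,2,2
4,4,4,2
4,4,2,2,2
4,2,2,2,2,2
2,2,2,2,2,2,2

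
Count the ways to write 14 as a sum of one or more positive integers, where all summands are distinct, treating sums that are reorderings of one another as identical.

The partitions of 14 that satisfy the conditions:
14
1 + 13
2 + 12
3 + 11
1 + 2 + 11
4 + 10
1 + 3 + 10
5 + 9
1 + 4 + 9
2 + 3 + 9
6 + 8
1 + 5 + 8
2 + 4 + 8
1 + 2 + 3 + 8
1 + 6 + 7
2 + 5 + 7
3 + 4 + 7
1 + 2 + 4 + 7
3 + 5 + 6
1 + 2 + 5 + 6
1 + 3 + 4 + 6
2 + 3 + 4 + 5

22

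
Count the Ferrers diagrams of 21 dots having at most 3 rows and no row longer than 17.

42

There are too many to list fully; the first 12 (by largest part) are:
4, 17
1, 3, 17
2, 2, 17
5, 16
1, 4, 16
2, 3, 16
6, 15
1, 5, 15
2, 4, 15
3, 3, 15
7, 14
1, 6, 14
…and 30 more, for 42 total.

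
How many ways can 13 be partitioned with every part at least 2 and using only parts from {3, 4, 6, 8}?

Listing the qualifying partitions of 13:
6+4+3
4+3+3+3

2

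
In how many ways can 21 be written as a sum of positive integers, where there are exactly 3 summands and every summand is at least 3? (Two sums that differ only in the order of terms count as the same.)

Listing the qualifying partitions of 21:
15, 3, 3
14, 4, 3
13, 5, 3
13, 4, 4
12, 6, 3
12, 5, 4
11, 7, 3
11, 6, 4
11, 5, 5
10, 8, 3
10, 7, 4
10, 6, 5
9, 9, 3
9, 8, 4
9, 7, 5
9, 6, 6
8, 8, 5
8, 7, 6
7, 7, 7

19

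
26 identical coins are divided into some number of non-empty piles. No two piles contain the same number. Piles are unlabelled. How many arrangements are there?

There are 165 such partitions.

165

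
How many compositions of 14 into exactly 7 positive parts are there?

1716

A composition of 14 into 7 positive parts is chosen by placing 6 dividers among the 13 gaps between 14 units: C(13,6) = 1716.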